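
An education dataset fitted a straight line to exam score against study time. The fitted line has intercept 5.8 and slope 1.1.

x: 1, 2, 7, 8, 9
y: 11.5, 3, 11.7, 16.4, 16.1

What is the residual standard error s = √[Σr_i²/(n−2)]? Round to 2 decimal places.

s = 4.20

x=1: ŷ = 5.8 + 1.1·1 = 6.9; r = 11.5 − 6.9 = 4.6
x=2: ŷ = 5.8 + 1.1·2 = 8; r = 3 − 8 = -5
x=7: ŷ = 5.8 + 1.1·7 = 13.5; r = 11.7 − 13.5 = -1.8
x=8: ŷ = 5.8 + 1.1·8 = 14.6; r = 16.4 − 14.6 = 1.8
x=9: ŷ = 5.8 + 1.1·9 = 15.7; r = 16.1 − 15.7 = 0.4
SSE = 21.16 + 25 + 3.24 + 3.24 + 0.16 = 52.8
s = √(52.8/3) = √17.6 ≈ 4.20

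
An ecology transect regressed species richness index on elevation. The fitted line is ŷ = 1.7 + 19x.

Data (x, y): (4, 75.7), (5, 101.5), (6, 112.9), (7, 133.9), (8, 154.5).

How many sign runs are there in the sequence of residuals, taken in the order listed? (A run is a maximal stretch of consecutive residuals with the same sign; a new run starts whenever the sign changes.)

x=4: ŷ = 1.7 + 19·4 = 77.7; r = 75.7 − 77.7 = -2
x=5: ŷ = 1.7 + 19·5 = 96.7; r = 101.5 − 96.7 = 4.8
x=6: ŷ = 1.7 + 19·6 = 115.7; r = 112.9 − 115.7 = -2.8
x=7: ŷ = 1.7 + 19·7 = 134.7; r = 133.9 − 134.7 = -0.8
x=8: ŷ = 1.7 + 19·8 = 153.7; r = 154.5 − 153.7 = 0.8
Signs: − + − − +
Runs: −×1, +×1, −×2, +×1 → 4

4 runs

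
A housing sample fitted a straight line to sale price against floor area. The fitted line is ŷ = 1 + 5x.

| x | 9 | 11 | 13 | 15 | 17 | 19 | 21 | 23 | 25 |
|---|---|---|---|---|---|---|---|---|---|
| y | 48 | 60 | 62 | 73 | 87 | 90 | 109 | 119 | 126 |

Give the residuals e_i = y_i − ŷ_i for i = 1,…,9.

2, 4, -4, -3, 1, -6, 3, 3, 0

x=9: ŷ = 1 + 5·9 = 46; e = 48 − 46 = 2
x=11: ŷ = 1 + 5·11 = 56; e = 60 − 56 = 4
x=13: ŷ = 1 + 5·13 = 66; e = 62 − 66 = -4
x=15: ŷ = 1 + 5·15 = 76; e = 73 − 76 = -3
x=17: ŷ = 1 + 5·17 = 86; e = 87 − 86 = 1
x=19: ŷ = 1 + 5·19 = 96; e = 90 − 96 = -6
x=21: ŷ = 1 + 5·21 = 106; e = 109 − 106 = 3
x=23: ŷ = 1 + 5·23 = 116; e = 119 − 116 = 3
x=25: ŷ = 1 + 5·25 = 126; e = 126 − 126 = 0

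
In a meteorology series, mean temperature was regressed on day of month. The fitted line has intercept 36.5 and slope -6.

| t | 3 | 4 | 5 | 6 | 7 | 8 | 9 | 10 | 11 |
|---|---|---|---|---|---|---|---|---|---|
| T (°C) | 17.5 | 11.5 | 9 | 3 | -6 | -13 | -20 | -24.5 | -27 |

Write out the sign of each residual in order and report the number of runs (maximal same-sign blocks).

4 runs

t=3: ŷ = 36.5 − 6·3 = 18.5; r = 17.5 − 18.5 = -1
t=4: ŷ = 36.5 − 6·4 = 12.5; r = 11.5 − 12.5 = -1
t=5: ŷ = 36.5 − 6·5 = 6.5; r = 9 − 6.5 = 2.5
t=6: ŷ = 36.5 − 6·6 = 0.5; r = 3 − 0.5 = 2.5
t=7: ŷ = 36.5 − 6·7 = -5.5; r = -6 − (-5.5) = -0.5
t=8: ŷ = 36.5 − 6·8 = -11.5; r = -13 − (-11.5) = -1.5
t=9: ŷ = 36.5 − 6·9 = -17.5; r = -20 − (-17.5) = -2.5
t=10: ŷ = 36.5 − 6·10 = -23.5; r = -24.5 − (-23.5) = -1
t=11: ŷ = 36.5 − 6·11 = -29.5; r = -27 − (-29.5) = 2.5
Signs: − − + + − − − − +
Runs: −×2, +×2, −×4, +×1 → 4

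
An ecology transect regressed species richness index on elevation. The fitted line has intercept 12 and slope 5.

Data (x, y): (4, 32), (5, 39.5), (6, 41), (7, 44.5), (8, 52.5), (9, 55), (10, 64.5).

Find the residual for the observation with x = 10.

e = 2.5

ŷ = 12 + 5·10 = 62
e = 64.5 − 62 = 2.5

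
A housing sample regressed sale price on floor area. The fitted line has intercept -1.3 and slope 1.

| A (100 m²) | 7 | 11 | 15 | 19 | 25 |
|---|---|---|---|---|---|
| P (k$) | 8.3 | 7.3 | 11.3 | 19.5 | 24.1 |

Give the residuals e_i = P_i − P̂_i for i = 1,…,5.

A=7: P̂ = -1.3 + 7 = 5.7; e = 8.3 − 5.7 = 2.6
A=11: P̂ = -1.3 + 11 = 9.7; e = 7.3 − 9.7 = -2.4
A=15: P̂ = -1.3 + 15 = 13.7; e = 11.3 − 13.7 = -2.4
A=19: P̂ = -1.3 + 19 = 17.7; e = 19.5 − 17.7 = 1.8
A=25: P̂ = -1.3 + 25 = 23.7; e = 24.1 − 23.7 = 0.4

2.6, -2.4, -2.4, 1.8, 0.4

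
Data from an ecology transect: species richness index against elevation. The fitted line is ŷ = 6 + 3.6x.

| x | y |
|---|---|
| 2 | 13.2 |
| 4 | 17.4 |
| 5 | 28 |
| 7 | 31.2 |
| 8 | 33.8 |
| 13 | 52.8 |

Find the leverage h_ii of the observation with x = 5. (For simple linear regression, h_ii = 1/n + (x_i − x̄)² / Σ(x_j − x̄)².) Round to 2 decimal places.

x̄ = (2 + 4 + 5 + 7 + 8 + 13)/6 = 6.5
Σ(x − x̄)² = 20.25 + 6.25 + 2.25 + 0.25 + 2.25 + 42.25 = 73.5
h = 1/6 + (-1.5)²/73.5 = 0.166667 + 0.0306122 = 0.20

h = 0.20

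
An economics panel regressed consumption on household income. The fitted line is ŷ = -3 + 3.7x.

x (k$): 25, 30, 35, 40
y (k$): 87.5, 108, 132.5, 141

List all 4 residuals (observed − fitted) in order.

x=25: ŷ = -3 + 3.7·25 = 89.5; e = 87.5 − 89.5 = -2
x=30: ŷ = -3 + 3.7·30 = 108; e = 108 − 108 = 0
x=35: ŷ = -3 + 3.7·35 = 126.5; e = 132.5 − 126.5 = 6
x=40: ŷ = -3 + 3.7·40 = 145; e = 141 − 145 = -4

-2, 0, 6, -4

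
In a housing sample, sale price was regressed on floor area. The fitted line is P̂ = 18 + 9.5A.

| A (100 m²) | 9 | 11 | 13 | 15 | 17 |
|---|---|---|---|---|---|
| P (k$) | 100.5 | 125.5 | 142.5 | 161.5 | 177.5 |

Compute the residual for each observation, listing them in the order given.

A=9: P̂ = 18 + 9.5·9 = 103.5; e = 100.5 − 103.5 = -3
A=11: P̂ = 18 + 9.5·11 = 122.5; e = 125.5 − 122.5 = 3
A=13: P̂ = 18 + 9.5·13 = 141.5; e = 142.5 − 141.5 = 1
A=15: P̂ = 18 + 9.5·15 = 160.5; e = 161.5 − 160.5 = 1
A=17: P̂ = 18 + 9.5·17 = 179.5; e = 177.5 − 179.5 = -2

-3, 3, 1, 1, -2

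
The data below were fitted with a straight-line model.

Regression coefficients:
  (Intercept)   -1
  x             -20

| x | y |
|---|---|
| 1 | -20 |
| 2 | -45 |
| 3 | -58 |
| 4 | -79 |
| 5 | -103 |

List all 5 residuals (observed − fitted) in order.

1, -4, 3, 2, -2

x=1: ŷ = -1 − 20·1 = -21; r = -20 − (-21) = 1
x=2: ŷ = -1 − 20·2 = -41; r = -45 − (-41) = -4
x=3: ŷ = -1 − 20·3 = -61; r = -58 − (-61) = 3
x=4: ŷ = -1 − 20·4 = -81; r = -79 − (-81) = 2
x=5: ŷ = -1 − 20·5 = -101; r = -103 − (-101) = -2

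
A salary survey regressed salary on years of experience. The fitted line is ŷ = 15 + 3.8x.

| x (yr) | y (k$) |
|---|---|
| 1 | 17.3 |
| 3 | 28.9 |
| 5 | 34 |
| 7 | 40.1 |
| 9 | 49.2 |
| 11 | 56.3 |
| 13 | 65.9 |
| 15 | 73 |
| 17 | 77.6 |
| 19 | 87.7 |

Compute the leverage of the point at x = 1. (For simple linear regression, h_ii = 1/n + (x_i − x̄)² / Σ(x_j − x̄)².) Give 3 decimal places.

h = 0.345

x̄ = (1 + 3 + 5 + 7 + 9 + 11 + 13 + 15 + 17 + 19)/10 = 10
Σ(x − x̄)² = 81 + 49 + 25 + 9 + 1 + 1 + 9 + 25 + 49 + 81 = 330
h = 1/10 + (-9)²/330 = 0.1 + 0.245455 = 0.345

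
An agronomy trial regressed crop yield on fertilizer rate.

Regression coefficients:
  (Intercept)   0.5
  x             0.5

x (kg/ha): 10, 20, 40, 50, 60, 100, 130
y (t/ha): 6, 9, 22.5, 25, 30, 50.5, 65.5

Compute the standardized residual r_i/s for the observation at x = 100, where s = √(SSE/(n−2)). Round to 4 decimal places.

0.0000

x=10: ŷ = 0.5 + 0.5·10 = 5.5; r = 6 − 5.5 = 0.5
x=20: ŷ = 0.5 + 0.5·20 = 10.5; r = 9 − 10.5 = -1.5
x=40: ŷ = 0.5 + 0.5·40 = 20.5; r = 22.5 − 20.5 = 2
x=50: ŷ = 0.5 + 0.5·50 = 25.5; r = 25 − 25.5 = -0.5
x=60: ŷ = 0.5 + 0.5·60 = 30.5; r = 30 − 30.5 = -0.5
x=100: ŷ = 0.5 + 0.5·100 = 50.5; r = 50.5 − 50.5 = 0
x=130: ŷ = 0.5 + 0.5·130 = 65.5; r = 65.5 − 65.5 = 0
SSE = 0.25 + 2.25 + 4 + 0.25 + 0.25 + 0 + 0 = 7
s = √(7/5) = 1.18322
r/s = 0 / 1.18322 = 0.0000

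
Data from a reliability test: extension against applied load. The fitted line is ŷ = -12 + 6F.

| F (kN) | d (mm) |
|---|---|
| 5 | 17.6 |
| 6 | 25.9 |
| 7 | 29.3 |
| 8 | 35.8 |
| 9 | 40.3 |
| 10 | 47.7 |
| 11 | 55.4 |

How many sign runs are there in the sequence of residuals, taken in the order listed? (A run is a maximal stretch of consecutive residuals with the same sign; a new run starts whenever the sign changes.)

F=5: ŷ = -12 + 6·5 = 18; e = 17.6 − 18 = -0.4
F=6: ŷ = -12 + 6·6 = 24; e = 25.9 − 24 = 1.9
F=7: ŷ = -12 + 6·7 = 30; e = 29.3 − 30 = -0.7
F=8: ŷ = -12 + 6·8 = 36; e = 35.8 − 36 = -0.2
F=9: ŷ = -12 + 6·9 = 42; e = 40.3 − 42 = -1.7
F=10: ŷ = -12 + 6·10 = 48; e = 47.7 − 48 = -0.3
F=11: ŷ = -12 + 6·11 = 54; e = 55.4 − 54 = 1.4
Signs: − + − − − − +
Runs: −×1, +×1, −×4, +×1 → 4

4 runs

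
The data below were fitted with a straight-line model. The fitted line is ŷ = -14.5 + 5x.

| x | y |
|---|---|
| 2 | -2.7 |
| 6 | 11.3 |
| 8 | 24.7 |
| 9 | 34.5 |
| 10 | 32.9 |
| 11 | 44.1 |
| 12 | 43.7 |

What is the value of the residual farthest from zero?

r = -4.2

x=2: ŷ = -14.5 + 5·2 = -4.5; r = -2.7 − (-4.5) = 1.8
x=6: ŷ = -14.5 + 5·6 = 15.5; r = 11.3 − 15.5 = -4.2
x=8: ŷ = -14.5 + 5·8 = 25.5; r = 24.7 − 25.5 = -0.8
x=9: ŷ = -14.5 + 5·9 = 30.5; r = 34.5 − 30.5 = 4
x=10: ŷ = -14.5 + 5·10 = 35.5; r = 32.9 − 35.5 = -2.6
x=11: ŷ = -14.5 + 5·11 = 40.5; r = 44.1 − 40.5 = 3.6
x=12: ŷ = -14.5 + 5·12 = 45.5; r = 43.7 − 45.5 = -1.8
Largest |r| is 4.2 at x = 6, residual -4.2.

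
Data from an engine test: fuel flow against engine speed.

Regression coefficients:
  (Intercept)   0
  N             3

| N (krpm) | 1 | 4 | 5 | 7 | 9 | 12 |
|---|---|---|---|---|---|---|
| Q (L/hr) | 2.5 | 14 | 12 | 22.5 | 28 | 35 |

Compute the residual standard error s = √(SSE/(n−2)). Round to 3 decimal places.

s = 2.092

N=1: Q̂ = 3·1 = 3; r = 2.5 − 3 = -0.5
N=4: Q̂ = 3·4 = 12; r = 14 − 12 = 2
N=5: Q̂ = 3·5 = 15; r = 12 − 15 = -3
N=7: Q̂ = 3·7 = 21; r = 22.5 − 21 = 1.5
N=9: Q̂ = 3·9 = 27; r = 28 − 27 = 1
N=12: Q̂ = 3·12 = 36; r = 35 − 36 = -1
SSE = 0.25 + 4 + 9 + 2.25 + 1 + 1 = 17.5
s = √(17.5/4) = √4.375 ≈ 2.092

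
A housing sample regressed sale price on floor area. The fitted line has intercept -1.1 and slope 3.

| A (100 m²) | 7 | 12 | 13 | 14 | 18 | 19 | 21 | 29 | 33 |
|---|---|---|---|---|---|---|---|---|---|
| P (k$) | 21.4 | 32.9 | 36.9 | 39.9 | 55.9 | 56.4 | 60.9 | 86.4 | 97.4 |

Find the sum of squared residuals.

SSE = 19

A=7: ŷ = -1.1 + 3·7 = 19.9; e = 21.4 − 19.9 = 1.5
A=12: ŷ = -1.1 + 3·12 = 34.9; e = 32.9 − 34.9 = -2
A=13: ŷ = -1.1 + 3·13 = 37.9; e = 36.9 − 37.9 = -1
A=14: ŷ = -1.1 + 3·14 = 40.9; e = 39.9 − 40.9 = -1
A=18: ŷ = -1.1 + 3·18 = 52.9; e = 55.9 − 52.9 = 3
A=19: ŷ = -1.1 + 3·19 = 55.9; e = 56.4 − 55.9 = 0.5
A=21: ŷ = -1.1 + 3·21 = 61.9; e = 60.9 − 61.9 = -1
A=29: ŷ = -1.1 + 3·29 = 85.9; e = 86.4 − 85.9 = 0.5
A=33: ŷ = -1.1 + 3·33 = 97.9; e = 97.4 − 97.9 = -0.5
SSE = 2.25 + 4 + 1 + 1 + 9 + 0.25 + 1 + 0.25 + 0.25 = 19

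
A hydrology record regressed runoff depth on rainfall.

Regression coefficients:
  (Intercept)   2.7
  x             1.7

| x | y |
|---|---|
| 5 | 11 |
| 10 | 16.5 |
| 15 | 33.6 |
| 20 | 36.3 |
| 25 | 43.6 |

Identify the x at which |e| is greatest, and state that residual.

x = 15, e = 5.4

x=5: ŷ = 2.7 + 1.7·5 = 11.2; e = 11 − 11.2 = -0.2
x=10: ŷ = 2.7 + 1.7·10 = 19.7; e = 16.5 − 19.7 = -3.2
x=15: ŷ = 2.7 + 1.7·15 = 28.2; e = 33.6 − 28.2 = 5.4
x=20: ŷ = 2.7 + 1.7·20 = 36.7; e = 36.3 − 36.7 = -0.4
x=25: ŷ = 2.7 + 1.7·25 = 45.2; e = 43.6 − 45.2 = -1.6
Largest |e| is 5.4 at x = 15, residual 5.4.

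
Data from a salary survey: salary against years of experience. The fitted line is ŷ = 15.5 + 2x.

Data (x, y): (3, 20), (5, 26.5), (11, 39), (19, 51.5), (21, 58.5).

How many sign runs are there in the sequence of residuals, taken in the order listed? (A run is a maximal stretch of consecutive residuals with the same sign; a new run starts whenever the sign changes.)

x=3: ŷ = 15.5 + 2·3 = 21.5; e = 20 − 21.5 = -1.5
x=5: ŷ = 15.5 + 2·5 = 25.5; e = 26.5 − 25.5 = 1
x=11: ŷ = 15.5 + 2·11 = 37.5; e = 39 − 37.5 = 1.5
x=19: ŷ = 15.5 + 2·19 = 53.5; e = 51.5 − 53.5 = -2
x=21: ŷ = 15.5 + 2·21 = 57.5; e = 58.5 − 57.5 = 1
Signs: − + + − +
Runs: −×1, +×2, −×1, +×1 → 4

4 runs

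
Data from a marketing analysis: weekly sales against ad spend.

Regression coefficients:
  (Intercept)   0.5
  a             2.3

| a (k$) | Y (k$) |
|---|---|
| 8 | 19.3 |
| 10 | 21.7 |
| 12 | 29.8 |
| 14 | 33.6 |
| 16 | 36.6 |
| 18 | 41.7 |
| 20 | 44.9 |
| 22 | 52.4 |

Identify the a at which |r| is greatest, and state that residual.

a = 10, r = -1.8

a=8: ŷ = 0.5 + 2.3·8 = 18.9; r = 19.3 − 18.9 = 0.4
a=10: ŷ = 0.5 + 2.3·10 = 23.5; r = 21.7 − 23.5 = -1.8
a=12: ŷ = 0.5 + 2.3·12 = 28.1; r = 29.8 − 28.1 = 1.7
a=14: ŷ = 0.5 + 2.3·14 = 32.7; r = 33.6 − 32.7 = 0.9
a=16: ŷ = 0.5 + 2.3·16 = 37.3; r = 36.6 − 37.3 = -0.7
a=18: ŷ = 0.5 + 2.3·18 = 41.9; r = 41.7 − 41.9 = -0.2
a=20: ŷ = 0.5 + 2.3·20 = 46.5; r = 44.9 − 46.5 = -1.6
a=22: ŷ = 0.5 + 2.3·22 = 51.1; r = 52.4 − 51.1 = 1.3
Largest |r| is 1.8 at a = 10, residual -1.8.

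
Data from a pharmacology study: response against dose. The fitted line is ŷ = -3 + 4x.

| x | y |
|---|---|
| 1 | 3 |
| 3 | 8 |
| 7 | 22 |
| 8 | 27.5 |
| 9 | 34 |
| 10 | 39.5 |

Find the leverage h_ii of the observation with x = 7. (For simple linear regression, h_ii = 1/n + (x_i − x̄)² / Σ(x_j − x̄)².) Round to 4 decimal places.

x̄ = (1 + 3 + 7 + 8 + 9 + 10)/6 = 6.33333
Σ(x − x̄)² = 28.4444 + 11.1111 + 0.444444 + 2.77778 + 7.11111 + 13.4444 = 63.3333
h = 1/6 + (0.666667)²/63.3333 = 0.166667 + 0.00701754 = 0.1737

h = 0.1737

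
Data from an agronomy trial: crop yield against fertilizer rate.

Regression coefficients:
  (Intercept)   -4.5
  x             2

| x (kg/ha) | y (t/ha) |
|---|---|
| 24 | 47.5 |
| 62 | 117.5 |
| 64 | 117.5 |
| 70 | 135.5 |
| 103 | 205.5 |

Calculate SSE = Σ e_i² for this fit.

SSE = 72

x=24: ŷ = -4.5 + 2·24 = 43.5; e = 47.5 − 43.5 = 4
x=62: ŷ = -4.5 + 2·62 = 119.5; e = 117.5 − 119.5 = -2
x=64: ŷ = -4.5 + 2·64 = 123.5; e = 117.5 − 123.5 = -6
x=70: ŷ = -4.5 + 2·70 = 135.5; e = 135.5 − 135.5 = 0
x=103: ŷ = -4.5 + 2·103 = 201.5; e = 205.5 − 201.5 = 4
SSE = 16 + 4 + 36 + 0 + 16 = 72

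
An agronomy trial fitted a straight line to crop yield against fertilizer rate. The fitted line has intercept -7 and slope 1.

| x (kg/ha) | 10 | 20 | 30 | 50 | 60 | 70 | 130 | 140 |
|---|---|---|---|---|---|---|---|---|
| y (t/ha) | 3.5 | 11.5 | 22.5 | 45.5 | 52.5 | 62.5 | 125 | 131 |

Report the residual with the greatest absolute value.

r = 2.5

x=10: ŷ = -7 + 10 = 3; r = 3.5 − 3 = 0.5
x=20: ŷ = -7 + 20 = 13; r = 11.5 − 13 = -1.5
x=30: ŷ = -7 + 30 = 23; r = 22.5 − 23 = -0.5
x=50: ŷ = -7 + 50 = 43; r = 45.5 − 43 = 2.5
x=60: ŷ = -7 + 60 = 53; r = 52.5 − 53 = -0.5
x=70: ŷ = -7 + 70 = 63; r = 62.5 − 63 = -0.5
x=130: ŷ = -7 + 130 = 123; r = 125 − 123 = 2
x=140: ŷ = -7 + 140 = 133; r = 131 − 133 = -2
Largest |r| is 2.5 at x = 50, residual 2.5.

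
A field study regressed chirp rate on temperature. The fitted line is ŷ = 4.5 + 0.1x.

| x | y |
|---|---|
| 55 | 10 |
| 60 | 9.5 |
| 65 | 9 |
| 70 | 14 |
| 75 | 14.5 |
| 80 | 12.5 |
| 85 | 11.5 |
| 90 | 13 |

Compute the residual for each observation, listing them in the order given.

0, -1, -2, 2.5, 2.5, 0, -1.5, -0.5

x=55: ŷ = 4.5 + 0.1·55 = 10; e = 10 − 10 = 0
x=60: ŷ = 4.5 + 0.1·60 = 10.5; e = 9.5 − 10.5 = -1
x=65: ŷ = 4.5 + 0.1·65 = 11; e = 9 − 11 = -2
x=70: ŷ = 4.5 + 0.1·70 = 11.5; e = 14 − 11.5 = 2.5
x=75: ŷ = 4.5 + 0.1·75 = 12; e = 14.5 − 12 = 2.5
x=80: ŷ = 4.5 + 0.1·80 = 12.5; e = 12.5 − 12.5 = 0
x=85: ŷ = 4.5 + 0.1·85 = 13; e = 11.5 − 13 = -1.5
x=90: ŷ = 4.5 + 0.1·90 = 13.5; e = 13 − 13.5 = -0.5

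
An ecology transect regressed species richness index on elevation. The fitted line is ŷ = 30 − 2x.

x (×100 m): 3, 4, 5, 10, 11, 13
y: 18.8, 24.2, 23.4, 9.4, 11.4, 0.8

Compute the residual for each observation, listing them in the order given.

-5.2, 2.2, 3.4, -0.6, 3.4, -3.2

x=3: ŷ = 30 − 2·3 = 24; e = 18.8 − 24 = -5.2
x=4: ŷ = 30 − 2·4 = 22; e = 24.2 − 22 = 2.2
x=5: ŷ = 30 − 2·5 = 20; e = 23.4 − 20 = 3.4
x=10: ŷ = 30 − 2·10 = 10; e = 9.4 − 10 = -0.6
x=11: ŷ = 30 − 2·11 = 8; e = 11.4 − 8 = 3.4
x=13: ŷ = 30 − 2·13 = 4; e = 0.8 − 4 = -3.2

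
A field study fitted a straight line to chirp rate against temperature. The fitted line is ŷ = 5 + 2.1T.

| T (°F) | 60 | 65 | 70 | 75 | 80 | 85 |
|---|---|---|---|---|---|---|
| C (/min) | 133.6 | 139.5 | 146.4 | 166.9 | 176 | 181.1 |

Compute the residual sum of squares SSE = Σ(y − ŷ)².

T=60: ŷ = 5 + 2.1·60 = 131; r = 133.6 − 131 = 2.6
T=65: ŷ = 5 + 2.1·65 = 141.5; r = 139.5 − 141.5 = -2
T=70: ŷ = 5 + 2.1·70 = 152; r = 146.4 − 152 = -5.6
T=75: ŷ = 5 + 2.1·75 = 162.5; r = 166.9 − 162.5 = 4.4
T=80: ŷ = 5 + 2.1·80 = 173; r = 176 − 173 = 3
T=85: ŷ = 5 + 2.1·85 = 183.5; r = 181.1 − 183.5 = -2.4
SSE = 6.76 + 4 + 31.36 + 19.36 + 9 + 5.76 = 76.24

SSE = 76.24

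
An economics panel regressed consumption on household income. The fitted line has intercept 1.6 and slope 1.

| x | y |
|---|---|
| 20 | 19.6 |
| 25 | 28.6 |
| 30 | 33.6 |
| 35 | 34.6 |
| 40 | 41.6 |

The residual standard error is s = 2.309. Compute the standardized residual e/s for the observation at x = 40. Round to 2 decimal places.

0.00

ŷ = 1.6 + 40 = 41.6
e = 41.6 − 41.6 = 0
e/s = 0 / 2.309 = 0.00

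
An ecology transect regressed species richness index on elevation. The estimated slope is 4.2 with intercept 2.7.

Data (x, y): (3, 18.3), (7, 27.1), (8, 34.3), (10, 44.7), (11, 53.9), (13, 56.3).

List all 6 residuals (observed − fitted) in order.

x=3: ŷ = 2.7 + 4.2·3 = 15.3; e = 18.3 − 15.3 = 3
x=7: ŷ = 2.7 + 4.2·7 = 32.1; e = 27.1 − 32.1 = -5
x=8: ŷ = 2.7 + 4.2·8 = 36.3; e = 34.3 − 36.3 = -2
x=10: ŷ = 2.7 + 4.2·10 = 44.7; e = 44.7 − 44.7 = 0
x=11: ŷ = 2.7 + 4.2·11 = 48.9; e = 53.9 − 48.9 = 5
x=13: ŷ = 2.7 + 4.2·13 = 57.3; e = 56.3 − 57.3 = -1

3, -5, -2, 0, 5, -1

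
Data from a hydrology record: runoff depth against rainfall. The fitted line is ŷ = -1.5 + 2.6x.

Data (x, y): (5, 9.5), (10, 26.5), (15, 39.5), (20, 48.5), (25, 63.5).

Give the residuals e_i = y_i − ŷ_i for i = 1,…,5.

-2, 2, 2, -2, 0

x=5: ŷ = -1.5 + 2.6·5 = 11.5; e = 9.5 − 11.5 = -2
x=10: ŷ = -1.5 + 2.6·10 = 24.5; e = 26.5 − 24.5 = 2
x=15: ŷ = -1.5 + 2.6·15 = 37.5; e = 39.5 − 37.5 = 2
x=20: ŷ = -1.5 + 2.6·20 = 50.5; e = 48.5 − 50.5 = -2
x=25: ŷ = -1.5 + 2.6·25 = 63.5; e = 63.5 − 63.5 = 0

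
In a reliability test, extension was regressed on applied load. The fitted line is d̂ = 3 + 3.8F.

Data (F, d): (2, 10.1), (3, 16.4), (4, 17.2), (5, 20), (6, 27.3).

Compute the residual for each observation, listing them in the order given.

F=2: d̂ = 3 + 3.8·2 = 10.6; e = 10.1 − 10.6 = -0.5
F=3: d̂ = 3 + 3.8·3 = 14.4; e = 16.4 − 14.4 = 2
F=4: d̂ = 3 + 3.8·4 = 18.2; e = 17.2 − 18.2 = -1
F=5: d̂ = 3 + 3.8·5 = 22; e = 20 − 22 = -2
F=6: d̂ = 3 + 3.8·6 = 25.8; e = 27.3 − 25.8 = 1.5

-0.5, 2, -1, -2, 1.5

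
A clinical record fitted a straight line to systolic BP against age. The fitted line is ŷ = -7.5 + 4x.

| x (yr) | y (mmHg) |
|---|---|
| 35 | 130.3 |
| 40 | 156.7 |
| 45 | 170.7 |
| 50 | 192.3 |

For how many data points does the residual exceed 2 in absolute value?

x=35: ŷ = -7.5 + 4·35 = 132.5; e = 130.3 − 132.5 = -2.2
x=40: ŷ = -7.5 + 4·40 = 152.5; e = 156.7 − 152.5 = 4.2
x=45: ŷ = -7.5 + 4·45 = 172.5; e = 170.7 − 172.5 = -1.8
x=50: ŷ = -7.5 + 4·50 = 192.5; e = 192.3 − 192.5 = -0.2
|e| > 2: x=35 (|e|=2.2), x=40 (|e|=4.2) → 2

2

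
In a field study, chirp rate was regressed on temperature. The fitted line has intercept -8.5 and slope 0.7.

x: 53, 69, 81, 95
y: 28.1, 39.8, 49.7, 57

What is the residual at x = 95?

ŷ = -8.5 + 0.7·95 = 58
e = 57 − 58 = -1

e = -1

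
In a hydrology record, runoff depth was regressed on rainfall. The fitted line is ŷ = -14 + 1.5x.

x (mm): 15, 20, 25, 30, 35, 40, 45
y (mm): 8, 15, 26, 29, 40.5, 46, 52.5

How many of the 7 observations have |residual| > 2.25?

1

x=15: ŷ = -14 + 1.5·15 = 8.5; r = 8 − 8.5 = -0.5
x=20: ŷ = -14 + 1.5·20 = 16; r = 15 − 16 = -1
x=25: ŷ = -14 + 1.5·25 = 23.5; r = 26 − 23.5 = 2.5
x=30: ŷ = -14 + 1.5·30 = 31; r = 29 − 31 = -2
x=35: ŷ = -14 + 1.5·35 = 38.5; r = 40.5 − 38.5 = 2
x=40: ŷ = -14 + 1.5·40 = 46; r = 46 − 46 = 0
x=45: ŷ = -14 + 1.5·45 = 53.5; r = 52.5 − 53.5 = -1
|r| > 2.25: x=25 (|r|=2.5) → 1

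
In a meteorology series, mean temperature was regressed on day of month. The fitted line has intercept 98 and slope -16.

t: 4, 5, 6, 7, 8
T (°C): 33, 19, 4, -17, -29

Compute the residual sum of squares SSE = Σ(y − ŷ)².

SSE = 16

t=4: ŷ = 98 − 16·4 = 34; e = 33 − 34 = -1
t=5: ŷ = 98 − 16·5 = 18; e = 19 − 18 = 1
t=6: ŷ = 98 − 16·6 = 2; e = 4 − 2 = 2
t=7: ŷ = 98 − 16·7 = -14; e = -17 − (-14) = -3
t=8: ŷ = 98 − 16·8 = -30; e = -29 − (-30) = 1
SSE = 1 + 1 + 4 + 9 + 1 = 16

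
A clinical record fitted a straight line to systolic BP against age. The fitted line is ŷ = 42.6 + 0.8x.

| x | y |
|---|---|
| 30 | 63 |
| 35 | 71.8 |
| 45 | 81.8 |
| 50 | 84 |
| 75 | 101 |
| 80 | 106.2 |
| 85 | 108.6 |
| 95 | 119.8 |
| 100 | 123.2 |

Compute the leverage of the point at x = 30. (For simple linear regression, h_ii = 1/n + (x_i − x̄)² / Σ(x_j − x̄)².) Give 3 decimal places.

h = 0.344

x̄ = (30 + 35 + 45 + 50 + 75 + 80 + 85 + 95 + 100)/9 = 66.1111
Σ(x − x̄)² = 1304.01 + 967.901 + 445.679 + 259.568 + 79.0123 + 192.901 + 356.79 + 834.568 + 1148.46 = 5588.89
h = 1/9 + (-36.1111)²/5588.89 = 0.111111 + 0.233322 = 0.344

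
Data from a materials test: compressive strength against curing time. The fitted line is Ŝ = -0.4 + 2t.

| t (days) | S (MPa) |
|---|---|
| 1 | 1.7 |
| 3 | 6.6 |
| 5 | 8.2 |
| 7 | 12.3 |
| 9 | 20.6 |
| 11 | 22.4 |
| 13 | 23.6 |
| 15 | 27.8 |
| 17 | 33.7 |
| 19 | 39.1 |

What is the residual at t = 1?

e = 0.1

Ŝ = -0.4 + 2·1 = 1.6
e = 1.7 − 1.6 = 0.1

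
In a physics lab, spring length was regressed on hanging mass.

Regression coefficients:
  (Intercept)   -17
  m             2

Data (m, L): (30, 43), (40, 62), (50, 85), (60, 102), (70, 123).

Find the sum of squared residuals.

SSE = 6

m=30: ŷ = -17 + 2·30 = 43; r = 43 − 43 = 0
m=40: ŷ = -17 + 2·40 = 63; r = 62 − 63 = -1
m=50: ŷ = -17 + 2·50 = 83; r = 85 − 83 = 2
m=60: ŷ = -17 + 2·60 = 103; r = 102 − 103 = -1
m=70: ŷ = -17 + 2·70 = 123; r = 123 − 123 = 0
SSE = 0 + 1 + 4 + 1 + 0 = 6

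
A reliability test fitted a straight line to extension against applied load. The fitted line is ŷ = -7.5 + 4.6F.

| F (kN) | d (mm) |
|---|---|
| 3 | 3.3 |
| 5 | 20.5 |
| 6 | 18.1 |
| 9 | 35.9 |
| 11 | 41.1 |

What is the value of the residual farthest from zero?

e = 5

F=3: ŷ = -7.5 + 4.6·3 = 6.3; e = 3.3 − 6.3 = -3
F=5: ŷ = -7.5 + 4.6·5 = 15.5; e = 20.5 − 15.5 = 5
F=6: ŷ = -7.5 + 4.6·6 = 20.1; e = 18.1 − 20.1 = -2
F=9: ŷ = -7.5 + 4.6·9 = 33.9; e = 35.9 − 33.9 = 2
F=11: ŷ = -7.5 + 4.6·11 = 43.1; e = 41.1 − 43.1 = -2
Largest |e| is 5 at F = 5, residual 5.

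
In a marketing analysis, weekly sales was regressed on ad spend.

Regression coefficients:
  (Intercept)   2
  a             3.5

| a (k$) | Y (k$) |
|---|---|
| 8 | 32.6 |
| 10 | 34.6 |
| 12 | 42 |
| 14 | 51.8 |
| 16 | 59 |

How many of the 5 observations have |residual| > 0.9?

4

a=8: ŷ = 2 + 3.5·8 = 30; r = 32.6 − 30 = 2.6
a=10: ŷ = 2 + 3.5·10 = 37; r = 34.6 − 37 = -2.4
a=12: ŷ = 2 + 3.5·12 = 44; r = 42 − 44 = -2
a=14: ŷ = 2 + 3.5·14 = 51; r = 51.8 − 51 = 0.8
a=16: ŷ = 2 + 3.5·16 = 58; r = 59 − 58 = 1
|r| > 0.9: a=8 (|r|=2.6), a=10 (|r|=2.4), a=12 (|r|=2), a=16 (|r|=1) → 4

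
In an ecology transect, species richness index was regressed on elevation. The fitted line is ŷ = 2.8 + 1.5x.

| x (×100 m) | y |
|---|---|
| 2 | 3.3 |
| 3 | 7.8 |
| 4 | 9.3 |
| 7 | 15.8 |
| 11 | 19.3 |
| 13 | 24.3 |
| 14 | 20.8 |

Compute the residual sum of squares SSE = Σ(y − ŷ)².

x=2: ŷ = 2.8 + 1.5·2 = 5.8; r = 3.3 − 5.8 = -2.5
x=3: ŷ = 2.8 + 1.5·3 = 7.3; r = 7.8 − 7.3 = 0.5
x=4: ŷ = 2.8 + 1.5·4 = 8.8; r = 9.3 − 8.8 = 0.5
x=7: ŷ = 2.8 + 1.5·7 = 13.3; r = 15.8 − 13.3 = 2.5
x=11: ŷ = 2.8 + 1.5·11 = 19.3; r = 19.3 − 19.3 = 0
x=13: ŷ = 2.8 + 1.5·13 = 22.3; r = 24.3 − 22.3 = 2
x=14: ŷ = 2.8 + 1.5·14 = 23.8; r = 20.8 − 23.8 = -3
SSE = 6.25 + 0.25 + 0.25 + 6.25 + 0 + 4 + 9 = 26

SSE = 26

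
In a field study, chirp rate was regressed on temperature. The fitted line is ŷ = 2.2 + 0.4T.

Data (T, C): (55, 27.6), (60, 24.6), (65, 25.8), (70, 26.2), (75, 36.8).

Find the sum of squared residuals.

T=55: ŷ = 2.2 + 0.4·55 = 24.2; r = 27.6 − 24.2 = 3.4
T=60: ŷ = 2.2 + 0.4·60 = 26.2; r = 24.6 − 26.2 = -1.6
T=65: ŷ = 2.2 + 0.4·65 = 28.2; r = 25.8 − 28.2 = -2.4
T=70: ŷ = 2.2 + 0.4·70 = 30.2; r = 26.2 − 30.2 = -4
T=75: ŷ = 2.2 + 0.4·75 = 32.2; r = 36.8 − 32.2 = 4.6
SSE = 11.56 + 2.56 + 5.76 + 16 + 21.16 = 57.04

SSE = 57.04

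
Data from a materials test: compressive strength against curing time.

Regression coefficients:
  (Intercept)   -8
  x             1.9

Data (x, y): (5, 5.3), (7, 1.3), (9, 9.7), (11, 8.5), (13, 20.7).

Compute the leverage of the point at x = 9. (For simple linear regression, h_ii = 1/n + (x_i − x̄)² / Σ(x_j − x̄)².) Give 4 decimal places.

x̄ = (5 + 7 + 9 + 11 + 13)/5 = 9
Σ(x − x̄)² = 16 + 4 + 0 + 4 + 16 = 40
h = 1/5 + (0)²/40 = 0.2 + 0 = 0.2000

h = 0.2000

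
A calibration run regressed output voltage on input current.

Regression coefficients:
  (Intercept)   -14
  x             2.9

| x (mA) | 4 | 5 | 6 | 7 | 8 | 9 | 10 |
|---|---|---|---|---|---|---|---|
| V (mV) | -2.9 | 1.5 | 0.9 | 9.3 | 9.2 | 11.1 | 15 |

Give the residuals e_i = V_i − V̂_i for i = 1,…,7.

x=4: V̂ = -14 + 2.9·4 = -2.4; e = -2.9 − (-2.4) = -0.5
x=5: V̂ = -14 + 2.9·5 = 0.5; e = 1.5 − 0.5 = 1
x=6: V̂ = -14 + 2.9·6 = 3.4; e = 0.9 − 3.4 = -2.5
x=7: V̂ = -14 + 2.9·7 = 6.3; e = 9.3 − 6.3 = 3
x=8: V̂ = -14 + 2.9·8 = 9.2; e = 9.2 − 9.2 = 0
x=9: V̂ = -14 + 2.9·9 = 12.1; e = 11.1 − 12.1 = -1
x=10: V̂ = -14 + 2.9·10 = 15; e = 15 − 15 = 0

-0.5, 1, -2.5, 3, 0, -1, 0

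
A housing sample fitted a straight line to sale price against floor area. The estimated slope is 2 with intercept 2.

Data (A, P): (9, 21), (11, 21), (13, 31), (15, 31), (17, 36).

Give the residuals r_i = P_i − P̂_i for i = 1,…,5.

1, -3, 3, -1, 0

A=9: P̂ = 2 + 2·9 = 20; r = 21 − 20 = 1
A=11: P̂ = 2 + 2·11 = 24; r = 21 − 24 = -3
A=13: P̂ = 2 + 2·13 = 28; r = 31 − 28 = 3
A=15: P̂ = 2 + 2·15 = 32; r = 31 − 32 = -1
A=17: P̂ = 2 + 2·17 = 36; r = 36 − 36 = 0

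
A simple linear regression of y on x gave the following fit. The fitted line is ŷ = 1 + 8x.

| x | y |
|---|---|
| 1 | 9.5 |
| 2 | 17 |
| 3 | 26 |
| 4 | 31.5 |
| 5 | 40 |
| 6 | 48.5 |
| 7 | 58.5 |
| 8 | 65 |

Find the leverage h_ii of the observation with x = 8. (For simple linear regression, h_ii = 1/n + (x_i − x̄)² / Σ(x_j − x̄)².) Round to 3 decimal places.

h = 0.417

x̄ = (1 + 2 + 3 + 4 + 5 + 6 + 7 + 8)/8 = 4.5
Σ(x − x̄)² = 12.25 + 6.25 + 2.25 + 0.25 + 0.25 + 2.25 + 6.25 + 12.25 = 42
h = 1/8 + (3.5)²/42 = 0.125 + 0.291667 = 0.417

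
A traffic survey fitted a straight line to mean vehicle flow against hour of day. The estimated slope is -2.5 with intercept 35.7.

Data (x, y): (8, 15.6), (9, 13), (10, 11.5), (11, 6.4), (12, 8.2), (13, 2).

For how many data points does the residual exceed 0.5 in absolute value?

4

x=8: ŷ = 35.7 − 2.5·8 = 15.7; e = 15.6 − 15.7 = -0.1
x=9: ŷ = 35.7 − 2.5·9 = 13.2; e = 13 − 13.2 = -0.2
x=10: ŷ = 35.7 − 2.5·10 = 10.7; e = 11.5 − 10.7 = 0.8
x=11: ŷ = 35.7 − 2.5·11 = 8.2; e = 6.4 − 8.2 = -1.8
x=12: ŷ = 35.7 − 2.5·12 = 5.7; e = 8.2 − 5.7 = 2.5
x=13: ŷ = 35.7 − 2.5·13 = 3.2; e = 2 − 3.2 = -1.2
|e| > 0.5: x=10 (|e|=0.8), x=11 (|e|=1.8), x=12 (|e|=2.5), x=13 (|e|=1.2) → 4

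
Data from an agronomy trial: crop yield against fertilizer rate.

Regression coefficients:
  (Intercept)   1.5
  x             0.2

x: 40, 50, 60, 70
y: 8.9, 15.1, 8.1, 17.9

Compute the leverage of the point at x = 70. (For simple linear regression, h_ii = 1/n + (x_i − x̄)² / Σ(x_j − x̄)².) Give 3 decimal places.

h = 0.700

x̄ = (40 + 50 + 60 + 70)/4 = 55
Σ(x − x̄)² = 225 + 25 + 25 + 225 = 500
h = 1/4 + (15)²/500 = 0.25 + 0.45 = 0.700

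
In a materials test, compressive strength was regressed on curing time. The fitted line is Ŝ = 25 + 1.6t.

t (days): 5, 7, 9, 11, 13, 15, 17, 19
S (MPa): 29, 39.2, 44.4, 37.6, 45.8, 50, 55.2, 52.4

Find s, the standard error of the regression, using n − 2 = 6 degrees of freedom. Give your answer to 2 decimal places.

t=5: Ŝ = 25 + 1.6·5 = 33; e = 29 − 33 = -4
t=7: Ŝ = 25 + 1.6·7 = 36.2; e = 39.2 − 36.2 = 3
t=9: Ŝ = 25 + 1.6·9 = 39.4; e = 44.4 − 39.4 = 5
t=11: Ŝ = 25 + 1.6·11 = 42.6; e = 37.6 − 42.6 = -5
t=13: Ŝ = 25 + 1.6·13 = 45.8; e = 45.8 − 45.8 = 0
t=15: Ŝ = 25 + 1.6·15 = 49; e = 50 − 49 = 1
t=17: Ŝ = 25 + 1.6·17 = 52.2; e = 55.2 − 52.2 = 3
t=19: Ŝ = 25 + 1.6·19 = 55.4; e = 52.4 − 55.4 = -3
SSE = 16 + 9 + 25 + 25 + 0 + 1 + 9 + 9 = 94
s = √(94/6) = √15.6667 ≈ 3.96

s = 3.96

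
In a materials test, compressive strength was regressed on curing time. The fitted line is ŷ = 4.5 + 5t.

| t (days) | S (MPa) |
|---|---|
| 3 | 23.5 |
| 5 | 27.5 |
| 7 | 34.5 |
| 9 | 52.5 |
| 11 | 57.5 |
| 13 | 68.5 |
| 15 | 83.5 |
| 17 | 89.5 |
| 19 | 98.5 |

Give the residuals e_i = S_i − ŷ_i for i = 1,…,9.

4, -2, -5, 3, -2, -1, 4, 0, -1

t=3: ŷ = 4.5 + 5·3 = 19.5; e = 23.5 − 19.5 = 4
t=5: ŷ = 4.5 + 5·5 = 29.5; e = 27.5 − 29.5 = -2
t=7: ŷ = 4.5 + 5·7 = 39.5; e = 34.5 − 39.5 = -5
t=9: ŷ = 4.5 + 5·9 = 49.5; e = 52.5 − 49.5 = 3
t=11: ŷ = 4.5 + 5·11 = 59.5; e = 57.5 − 59.5 = -2
t=13: ŷ = 4.5 + 5·13 = 69.5; e = 68.5 − 69.5 = -1
t=15: ŷ = 4.5 + 5·15 = 79.5; e = 83.5 − 79.5 = 4
t=17: ŷ = 4.5 + 5·17 = 89.5; e = 89.5 − 89.5 = 0
t=19: ŷ = 4.5 + 5·19 = 99.5; e = 98.5 − 99.5 = -1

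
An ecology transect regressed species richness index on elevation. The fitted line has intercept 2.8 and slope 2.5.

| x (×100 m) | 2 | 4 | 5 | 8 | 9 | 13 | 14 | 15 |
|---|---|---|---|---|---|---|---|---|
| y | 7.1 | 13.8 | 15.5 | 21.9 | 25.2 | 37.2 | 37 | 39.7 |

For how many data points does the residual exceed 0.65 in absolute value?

5

x=2: ŷ = 2.8 + 2.5·2 = 7.8; e = 7.1 − 7.8 = -0.7
x=4: ŷ = 2.8 + 2.5·4 = 12.8; e = 13.8 − 12.8 = 1
x=5: ŷ = 2.8 + 2.5·5 = 15.3; e = 15.5 − 15.3 = 0.2
x=8: ŷ = 2.8 + 2.5·8 = 22.8; e = 21.9 − 22.8 = -0.9
x=9: ŷ = 2.8 + 2.5·9 = 25.3; e = 25.2 − 25.3 = -0.1
x=13: ŷ = 2.8 + 2.5·13 = 35.3; e = 37.2 − 35.3 = 1.9
x=14: ŷ = 2.8 + 2.5·14 = 37.8; e = 37 − 37.8 = -0.8
x=15: ŷ = 2.8 + 2.5·15 = 40.3; e = 39.7 − 40.3 = -0.6
|e| > 0.65: x=2 (|e|=0.7), x=4 (|e|=1), x=8 (|e|=0.9), x=13 (|e|=1.9), x=14 (|e|=0.8) → 5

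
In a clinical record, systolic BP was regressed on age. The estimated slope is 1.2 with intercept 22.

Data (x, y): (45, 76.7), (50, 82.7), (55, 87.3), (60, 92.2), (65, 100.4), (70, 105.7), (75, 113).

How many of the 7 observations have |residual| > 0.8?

x=45: ŷ = 22 + 1.2·45 = 76; e = 76.7 − 76 = 0.7
x=50: ŷ = 22 + 1.2·50 = 82; e = 82.7 − 82 = 0.7
x=55: ŷ = 22 + 1.2·55 = 88; e = 87.3 − 88 = -0.7
x=60: ŷ = 22 + 1.2·60 = 94; e = 92.2 − 94 = -1.8
x=65: ŷ = 22 + 1.2·65 = 100; e = 100.4 − 100 = 0.4
x=70: ŷ = 22 + 1.2·70 = 106; e = 105.7 − 106 = -0.3
x=75: ŷ = 22 + 1.2·75 = 112; e = 113 − 112 = 1
|e| > 0.8: x=60 (|e|=1.8), x=75 (|e|=1) → 2

2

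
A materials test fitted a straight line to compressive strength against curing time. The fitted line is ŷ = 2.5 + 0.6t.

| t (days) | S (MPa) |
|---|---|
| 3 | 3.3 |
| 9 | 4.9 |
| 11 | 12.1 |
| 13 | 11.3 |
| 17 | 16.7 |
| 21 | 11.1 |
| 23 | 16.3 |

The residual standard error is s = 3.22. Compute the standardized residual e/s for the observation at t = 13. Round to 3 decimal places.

ŷ = 2.5 + 0.6·13 = 10.3
e = 11.3 − 10.3 = 1
e/s = 1 / 3.22 = 0.311

0.311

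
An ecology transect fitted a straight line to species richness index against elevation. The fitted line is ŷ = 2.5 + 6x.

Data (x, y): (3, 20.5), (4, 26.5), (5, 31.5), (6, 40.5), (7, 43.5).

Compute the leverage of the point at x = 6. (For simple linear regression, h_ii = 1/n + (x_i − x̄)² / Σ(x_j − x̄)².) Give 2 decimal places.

h = 0.30

x̄ = (3 + 4 + 5 + 6 + 7)/5 = 5
Σ(x − x̄)² = 4 + 1 + 0 + 1 + 4 = 10
h = 1/5 + (1)²/10 = 0.2 + 0.1 = 0.30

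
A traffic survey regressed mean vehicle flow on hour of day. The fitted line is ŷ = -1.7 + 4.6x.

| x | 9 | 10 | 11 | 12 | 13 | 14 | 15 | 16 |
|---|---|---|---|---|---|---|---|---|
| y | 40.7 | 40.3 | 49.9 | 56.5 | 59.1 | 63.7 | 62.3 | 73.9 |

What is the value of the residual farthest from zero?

x=9: ŷ = -1.7 + 4.6·9 = 39.7; e = 40.7 − 39.7 = 1
x=10: ŷ = -1.7 + 4.6·10 = 44.3; e = 40.3 − 44.3 = -4
x=11: ŷ = -1.7 + 4.6·11 = 48.9; e = 49.9 − 48.9 = 1
x=12: ŷ = -1.7 + 4.6·12 = 53.5; e = 56.5 − 53.5 = 3
x=13: ŷ = -1.7 + 4.6·13 = 58.1; e = 59.1 − 58.1 = 1
x=14: ŷ = -1.7 + 4.6·14 = 62.7; e = 63.7 − 62.7 = 1
x=15: ŷ = -1.7 + 4.6·15 = 67.3; e = 62.3 − 67.3 = -5
x=16: ŷ = -1.7 + 4.6·16 = 71.9; e = 73.9 − 71.9 = 2
Largest |e| is 5 at x = 15, residual -5.

e = -5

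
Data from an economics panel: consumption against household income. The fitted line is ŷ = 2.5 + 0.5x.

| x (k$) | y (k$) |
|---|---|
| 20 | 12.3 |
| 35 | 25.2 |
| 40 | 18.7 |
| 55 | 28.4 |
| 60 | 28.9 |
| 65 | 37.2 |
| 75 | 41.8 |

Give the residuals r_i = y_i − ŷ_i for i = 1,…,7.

x=20: ŷ = 2.5 + 0.5·20 = 12.5; r = 12.3 − 12.5 = -0.2
x=35: ŷ = 2.5 + 0.5·35 = 20; r = 25.2 − 20 = 5.2
x=40: ŷ = 2.5 + 0.5·40 = 22.5; r = 18.7 − 22.5 = -3.8
x=55: ŷ = 2.5 + 0.5·55 = 30; r = 28.4 − 30 = -1.6
x=60: ŷ = 2.5 + 0.5·60 = 32.5; r = 28.9 − 32.5 = -3.6
x=65: ŷ = 2.5 + 0.5·65 = 35; r = 37.2 − 35 = 2.2
x=75: ŷ = 2.5 + 0.5·75 = 40; r = 41.8 − 40 = 1.8

-0.2, 5.2, -3.8, -1.6, -3.6, 2.2, 1.8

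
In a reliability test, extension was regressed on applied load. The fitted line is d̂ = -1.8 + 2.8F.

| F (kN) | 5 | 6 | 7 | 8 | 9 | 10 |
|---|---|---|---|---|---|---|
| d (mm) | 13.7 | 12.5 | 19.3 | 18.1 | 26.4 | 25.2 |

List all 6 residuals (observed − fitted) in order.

1.5, -2.5, 1.5, -2.5, 3, -1

F=5: d̂ = -1.8 + 2.8·5 = 12.2; r = 13.7 − 12.2 = 1.5
F=6: d̂ = -1.8 + 2.8·6 = 15; r = 12.5 − 15 = -2.5
F=7: d̂ = -1.8 + 2.8·7 = 17.8; r = 19.3 − 17.8 = 1.5
F=8: d̂ = -1.8 + 2.8·8 = 20.6; r = 18.1 − 20.6 = -2.5
F=9: d̂ = -1.8 + 2.8·9 = 23.4; r = 26.4 − 23.4 = 3
F=10: d̂ = -1.8 + 2.8·10 = 26.2; r = 25.2 − 26.2 = -1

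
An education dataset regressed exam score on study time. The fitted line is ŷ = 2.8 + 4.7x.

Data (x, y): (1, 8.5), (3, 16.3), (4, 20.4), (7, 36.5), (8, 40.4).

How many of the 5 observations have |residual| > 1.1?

1

x=1: ŷ = 2.8 + 4.7·1 = 7.5; r = 8.5 − 7.5 = 1
x=3: ŷ = 2.8 + 4.7·3 = 16.9; r = 16.3 − 16.9 = -0.6
x=4: ŷ = 2.8 + 4.7·4 = 21.6; r = 20.4 − 21.6 = -1.2
x=7: ŷ = 2.8 + 4.7·7 = 35.7; r = 36.5 − 35.7 = 0.8
x=8: ŷ = 2.8 + 4.7·8 = 40.4; r = 40.4 − 40.4 = 0
|r| > 1.1: x=4 (|r|=1.2) → 1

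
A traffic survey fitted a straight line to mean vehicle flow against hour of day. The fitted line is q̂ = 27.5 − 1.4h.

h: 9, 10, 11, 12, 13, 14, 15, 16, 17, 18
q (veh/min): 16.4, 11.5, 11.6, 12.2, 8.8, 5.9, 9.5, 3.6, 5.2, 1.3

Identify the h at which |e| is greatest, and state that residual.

h = 15, e = 3

h=9: q̂ = 27.5 − 1.4·9 = 14.9; e = 16.4 − 14.9 = 1.5
h=10: q̂ = 27.5 − 1.4·10 = 13.5; e = 11.5 − 13.5 = -2
h=11: q̂ = 27.5 − 1.4·11 = 12.1; e = 11.6 − 12.1 = -0.5
h=12: q̂ = 27.5 − 1.4·12 = 10.7; e = 12.2 − 10.7 = 1.5
h=13: q̂ = 27.5 − 1.4·13 = 9.3; e = 8.8 − 9.3 = -0.5
h=14: q̂ = 27.5 − 1.4·14 = 7.9; e = 5.9 − 7.9 = -2
h=15: q̂ = 27.5 − 1.4·15 = 6.5; e = 9.5 − 6.5 = 3
h=16: q̂ = 27.5 − 1.4·16 = 5.1; e = 3.6 − 5.1 = -1.5
h=17: q̂ = 27.5 − 1.4·17 = 3.7; e = 5.2 − 3.7 = 1.5
h=18: q̂ = 27.5 − 1.4·18 = 2.3; e = 1.3 − 2.3 = -1
Largest |e| is 3 at h = 15, residual 3.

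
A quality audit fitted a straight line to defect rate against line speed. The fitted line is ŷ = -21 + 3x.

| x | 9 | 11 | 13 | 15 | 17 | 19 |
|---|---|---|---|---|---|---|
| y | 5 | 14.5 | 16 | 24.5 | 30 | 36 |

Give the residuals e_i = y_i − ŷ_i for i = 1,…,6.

-1, 2.5, -2, 0.5, 0, 0

x=9: ŷ = -21 + 3·9 = 6; e = 5 − 6 = -1
x=11: ŷ = -21 + 3·11 = 12; e = 14.5 − 12 = 2.5
x=13: ŷ = -21 + 3·13 = 18; e = 16 − 18 = -2
x=15: ŷ = -21 + 3·15 = 24; e = 24.5 − 24 = 0.5
x=17: ŷ = -21 + 3·17 = 30; e = 30 − 30 = 0
x=19: ŷ = -21 + 3·19 = 36; e = 36 − 36 = 0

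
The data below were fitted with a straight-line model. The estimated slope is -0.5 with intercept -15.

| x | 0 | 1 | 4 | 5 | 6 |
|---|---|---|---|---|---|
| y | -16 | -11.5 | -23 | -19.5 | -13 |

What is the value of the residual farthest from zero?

r = -6

x=0: ŷ = -15 − 0.5·0 = -15; r = -16 − (-15) = -1
x=1: ŷ = -15 − 0.5·1 = -15.5; r = -11.5 − (-15.5) = 4
x=4: ŷ = -15 − 0.5·4 = -17; r = -23 − (-17) = -6
x=5: ŷ = -15 − 0.5·5 = -17.5; r = -19.5 − (-17.5) = -2
x=6: ŷ = -15 − 0.5·6 = -18; r = -13 − (-18) = 5
Largest |r| is 6 at x = 4, residual -6.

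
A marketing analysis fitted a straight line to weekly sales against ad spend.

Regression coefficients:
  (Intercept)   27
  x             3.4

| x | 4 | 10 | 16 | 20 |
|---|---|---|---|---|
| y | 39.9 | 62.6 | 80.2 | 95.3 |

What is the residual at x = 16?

e = -1.2

ŷ = 27 + 3.4·16 = 81.4
e = 80.2 − 81.4 = -1.2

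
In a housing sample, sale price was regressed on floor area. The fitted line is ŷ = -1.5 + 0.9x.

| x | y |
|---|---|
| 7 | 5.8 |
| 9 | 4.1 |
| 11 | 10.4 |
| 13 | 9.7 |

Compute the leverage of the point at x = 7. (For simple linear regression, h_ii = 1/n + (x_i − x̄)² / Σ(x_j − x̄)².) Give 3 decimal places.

x̄ = (7 + 9 + 11 + 13)/4 = 10
Σ(x − x̄)² = 9 + 1 + 1 + 9 = 20
h = 1/4 + (-3)²/20 = 0.25 + 0.45 = 0.700

h = 0.700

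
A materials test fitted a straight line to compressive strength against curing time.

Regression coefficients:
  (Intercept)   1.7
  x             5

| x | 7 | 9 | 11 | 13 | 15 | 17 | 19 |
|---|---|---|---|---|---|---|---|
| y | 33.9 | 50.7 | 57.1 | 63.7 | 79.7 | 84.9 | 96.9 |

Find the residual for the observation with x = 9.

r = 4

ŷ = 1.7 + 5·9 = 46.7
r = 50.7 − 46.7 = 4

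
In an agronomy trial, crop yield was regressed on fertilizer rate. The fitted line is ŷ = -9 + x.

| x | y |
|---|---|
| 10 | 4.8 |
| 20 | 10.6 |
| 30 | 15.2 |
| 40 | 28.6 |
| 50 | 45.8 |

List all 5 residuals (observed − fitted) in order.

3.8, -0.4, -5.8, -2.4, 4.8

x=10: ŷ = -9 + 10 = 1; e = 4.8 − 1 = 3.8
x=20: ŷ = -9 + 20 = 11; e = 10.6 − 11 = -0.4
x=30: ŷ = -9 + 30 = 21; e = 15.2 − 21 = -5.8
x=40: ŷ = -9 + 40 = 31; e = 28.6 − 31 = -2.4
x=50: ŷ = -9 + 50 = 41; e = 45.8 − 41 = 4.8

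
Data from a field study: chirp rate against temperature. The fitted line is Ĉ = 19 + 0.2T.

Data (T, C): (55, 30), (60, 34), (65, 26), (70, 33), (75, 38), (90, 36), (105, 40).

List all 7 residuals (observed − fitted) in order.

0, 3, -6, 0, 4, -1, 0

T=55: Ĉ = 19 + 0.2·55 = 30; r = 30 − 30 = 0
T=60: Ĉ = 19 + 0.2·60 = 31; r = 34 − 31 = 3
T=65: Ĉ = 19 + 0.2·65 = 32; r = 26 − 32 = -6
T=70: Ĉ = 19 + 0.2·70 = 33; r = 33 − 33 = 0
T=75: Ĉ = 19 + 0.2·75 = 34; r = 38 − 34 = 4
T=90: Ĉ = 19 + 0.2·90 = 37; r = 36 − 37 = -1
T=105: Ĉ = 19 + 0.2·105 = 40; r = 40 − 40 = 0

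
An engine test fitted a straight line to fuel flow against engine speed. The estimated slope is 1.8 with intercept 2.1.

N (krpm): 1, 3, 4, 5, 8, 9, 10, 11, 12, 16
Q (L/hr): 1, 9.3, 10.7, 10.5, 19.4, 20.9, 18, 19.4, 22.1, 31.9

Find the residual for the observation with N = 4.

ŷ = 2.1 + 1.8·4 = 9.3
e = 10.7 − 9.3 = 1.4

e = 1.4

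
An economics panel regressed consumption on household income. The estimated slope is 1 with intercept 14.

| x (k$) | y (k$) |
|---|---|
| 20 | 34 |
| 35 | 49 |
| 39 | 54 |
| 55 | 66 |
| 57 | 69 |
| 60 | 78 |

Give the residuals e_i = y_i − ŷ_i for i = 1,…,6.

x=20: ŷ = 14 + 20 = 34; e = 34 − 34 = 0
x=35: ŷ = 14 + 35 = 49; e = 49 − 49 = 0
x=39: ŷ = 14 + 39 = 53; e = 54 − 53 = 1
x=55: ŷ = 14 + 55 = 69; e = 66 − 69 = -3
x=57: ŷ = 14 + 57 = 71; e = 69 − 71 = -2
x=60: ŷ = 14 + 60 = 74; e = 78 − 74 = 4

0, 0, 1, -3, -2, 4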